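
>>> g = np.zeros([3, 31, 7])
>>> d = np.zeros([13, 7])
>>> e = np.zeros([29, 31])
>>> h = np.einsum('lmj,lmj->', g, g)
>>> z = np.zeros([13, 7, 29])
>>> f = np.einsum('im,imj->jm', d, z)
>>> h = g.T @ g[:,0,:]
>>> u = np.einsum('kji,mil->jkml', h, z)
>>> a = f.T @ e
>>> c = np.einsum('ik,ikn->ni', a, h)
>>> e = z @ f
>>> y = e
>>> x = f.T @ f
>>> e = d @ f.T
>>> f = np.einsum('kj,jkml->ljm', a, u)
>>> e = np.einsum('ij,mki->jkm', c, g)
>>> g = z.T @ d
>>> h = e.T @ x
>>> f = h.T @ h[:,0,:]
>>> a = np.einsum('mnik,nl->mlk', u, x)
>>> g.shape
(29, 7, 7)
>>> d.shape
(13, 7)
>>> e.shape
(7, 31, 3)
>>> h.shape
(3, 31, 7)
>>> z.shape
(13, 7, 29)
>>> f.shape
(7, 31, 7)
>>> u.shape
(31, 7, 13, 29)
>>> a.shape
(31, 7, 29)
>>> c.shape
(7, 7)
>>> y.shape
(13, 7, 7)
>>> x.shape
(7, 7)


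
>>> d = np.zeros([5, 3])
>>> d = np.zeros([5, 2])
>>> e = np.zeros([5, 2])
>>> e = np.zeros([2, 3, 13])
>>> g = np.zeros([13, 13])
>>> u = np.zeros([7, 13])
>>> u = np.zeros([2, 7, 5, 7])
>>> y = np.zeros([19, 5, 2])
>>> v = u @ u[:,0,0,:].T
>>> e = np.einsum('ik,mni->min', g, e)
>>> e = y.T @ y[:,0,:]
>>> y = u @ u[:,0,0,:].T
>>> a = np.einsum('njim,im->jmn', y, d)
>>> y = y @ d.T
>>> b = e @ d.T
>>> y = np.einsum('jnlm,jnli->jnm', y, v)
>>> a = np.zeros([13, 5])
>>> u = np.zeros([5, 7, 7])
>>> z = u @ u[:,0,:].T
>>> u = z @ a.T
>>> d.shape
(5, 2)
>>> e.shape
(2, 5, 2)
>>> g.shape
(13, 13)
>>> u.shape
(5, 7, 13)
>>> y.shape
(2, 7, 5)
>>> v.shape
(2, 7, 5, 2)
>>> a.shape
(13, 5)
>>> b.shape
(2, 5, 5)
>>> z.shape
(5, 7, 5)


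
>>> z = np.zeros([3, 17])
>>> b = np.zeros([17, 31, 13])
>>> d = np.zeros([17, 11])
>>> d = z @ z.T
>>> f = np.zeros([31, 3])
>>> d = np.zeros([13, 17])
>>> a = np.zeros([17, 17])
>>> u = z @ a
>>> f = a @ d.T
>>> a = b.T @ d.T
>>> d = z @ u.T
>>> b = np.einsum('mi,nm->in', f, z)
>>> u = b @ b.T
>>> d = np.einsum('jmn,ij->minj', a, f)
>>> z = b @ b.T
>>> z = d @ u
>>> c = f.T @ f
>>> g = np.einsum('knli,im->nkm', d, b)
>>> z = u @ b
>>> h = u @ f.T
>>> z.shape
(13, 3)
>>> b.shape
(13, 3)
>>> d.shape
(31, 17, 13, 13)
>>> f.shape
(17, 13)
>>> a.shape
(13, 31, 13)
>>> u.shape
(13, 13)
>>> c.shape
(13, 13)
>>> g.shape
(17, 31, 3)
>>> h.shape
(13, 17)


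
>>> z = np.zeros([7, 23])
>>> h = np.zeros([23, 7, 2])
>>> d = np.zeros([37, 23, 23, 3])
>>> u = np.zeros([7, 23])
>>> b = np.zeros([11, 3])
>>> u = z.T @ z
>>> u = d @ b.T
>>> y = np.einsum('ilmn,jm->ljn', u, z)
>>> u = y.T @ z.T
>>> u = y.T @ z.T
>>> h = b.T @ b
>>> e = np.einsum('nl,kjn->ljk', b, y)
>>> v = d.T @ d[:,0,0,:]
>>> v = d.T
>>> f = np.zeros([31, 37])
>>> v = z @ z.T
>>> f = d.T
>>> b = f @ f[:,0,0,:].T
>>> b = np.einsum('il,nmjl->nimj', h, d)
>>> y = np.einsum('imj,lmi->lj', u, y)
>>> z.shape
(7, 23)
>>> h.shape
(3, 3)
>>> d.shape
(37, 23, 23, 3)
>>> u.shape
(11, 7, 7)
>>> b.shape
(37, 3, 23, 23)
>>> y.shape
(23, 7)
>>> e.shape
(3, 7, 23)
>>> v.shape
(7, 7)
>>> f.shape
(3, 23, 23, 37)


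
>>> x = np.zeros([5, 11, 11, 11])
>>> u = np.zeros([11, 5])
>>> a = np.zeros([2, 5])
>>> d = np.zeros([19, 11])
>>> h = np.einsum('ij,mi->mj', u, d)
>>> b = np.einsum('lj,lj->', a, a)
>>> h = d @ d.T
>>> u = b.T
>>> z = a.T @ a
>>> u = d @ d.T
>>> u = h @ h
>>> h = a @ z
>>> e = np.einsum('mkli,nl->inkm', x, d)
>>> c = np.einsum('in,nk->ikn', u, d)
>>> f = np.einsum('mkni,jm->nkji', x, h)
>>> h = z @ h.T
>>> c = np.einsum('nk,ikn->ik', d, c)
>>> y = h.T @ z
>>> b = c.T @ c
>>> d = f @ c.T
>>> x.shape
(5, 11, 11, 11)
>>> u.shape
(19, 19)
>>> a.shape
(2, 5)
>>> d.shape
(11, 11, 2, 19)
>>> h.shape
(5, 2)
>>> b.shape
(11, 11)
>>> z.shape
(5, 5)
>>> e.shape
(11, 19, 11, 5)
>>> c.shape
(19, 11)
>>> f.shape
(11, 11, 2, 11)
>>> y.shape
(2, 5)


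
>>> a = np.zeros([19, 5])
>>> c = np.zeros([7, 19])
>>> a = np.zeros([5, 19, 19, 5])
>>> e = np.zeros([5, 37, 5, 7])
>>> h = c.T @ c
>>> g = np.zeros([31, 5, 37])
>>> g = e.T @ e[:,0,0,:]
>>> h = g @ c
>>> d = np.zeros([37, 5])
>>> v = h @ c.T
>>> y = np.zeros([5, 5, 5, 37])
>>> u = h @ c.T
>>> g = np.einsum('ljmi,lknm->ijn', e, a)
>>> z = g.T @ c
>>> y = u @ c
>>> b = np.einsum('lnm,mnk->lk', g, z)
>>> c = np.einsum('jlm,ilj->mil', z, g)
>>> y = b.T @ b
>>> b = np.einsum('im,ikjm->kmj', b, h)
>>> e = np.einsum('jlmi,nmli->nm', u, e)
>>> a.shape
(5, 19, 19, 5)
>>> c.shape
(19, 7, 37)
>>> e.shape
(5, 37)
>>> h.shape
(7, 5, 37, 19)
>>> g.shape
(7, 37, 19)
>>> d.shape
(37, 5)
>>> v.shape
(7, 5, 37, 7)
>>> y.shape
(19, 19)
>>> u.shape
(7, 5, 37, 7)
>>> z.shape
(19, 37, 19)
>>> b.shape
(5, 19, 37)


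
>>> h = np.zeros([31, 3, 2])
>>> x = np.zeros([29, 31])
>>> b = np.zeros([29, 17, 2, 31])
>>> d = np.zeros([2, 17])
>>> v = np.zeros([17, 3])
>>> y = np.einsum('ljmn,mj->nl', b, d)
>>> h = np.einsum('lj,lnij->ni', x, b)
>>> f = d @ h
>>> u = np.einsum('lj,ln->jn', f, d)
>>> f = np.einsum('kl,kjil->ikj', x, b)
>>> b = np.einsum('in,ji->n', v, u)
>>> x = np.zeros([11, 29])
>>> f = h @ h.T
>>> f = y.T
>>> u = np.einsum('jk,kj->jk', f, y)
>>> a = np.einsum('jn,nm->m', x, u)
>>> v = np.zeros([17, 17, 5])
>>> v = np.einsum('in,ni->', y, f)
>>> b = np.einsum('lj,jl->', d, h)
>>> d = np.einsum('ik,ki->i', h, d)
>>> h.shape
(17, 2)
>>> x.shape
(11, 29)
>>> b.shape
()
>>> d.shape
(17,)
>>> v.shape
()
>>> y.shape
(31, 29)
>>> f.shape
(29, 31)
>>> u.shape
(29, 31)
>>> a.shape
(31,)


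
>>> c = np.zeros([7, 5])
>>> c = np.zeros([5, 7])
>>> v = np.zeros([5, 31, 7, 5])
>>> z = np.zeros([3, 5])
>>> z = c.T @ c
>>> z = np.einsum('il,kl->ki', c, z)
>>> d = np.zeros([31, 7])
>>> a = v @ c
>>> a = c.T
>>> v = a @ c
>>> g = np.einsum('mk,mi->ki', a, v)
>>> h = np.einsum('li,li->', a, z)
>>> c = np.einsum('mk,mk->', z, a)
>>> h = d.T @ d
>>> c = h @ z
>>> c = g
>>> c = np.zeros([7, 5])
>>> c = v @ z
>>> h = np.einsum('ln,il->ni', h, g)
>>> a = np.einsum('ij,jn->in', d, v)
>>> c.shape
(7, 5)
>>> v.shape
(7, 7)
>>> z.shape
(7, 5)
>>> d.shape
(31, 7)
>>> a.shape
(31, 7)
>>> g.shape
(5, 7)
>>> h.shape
(7, 5)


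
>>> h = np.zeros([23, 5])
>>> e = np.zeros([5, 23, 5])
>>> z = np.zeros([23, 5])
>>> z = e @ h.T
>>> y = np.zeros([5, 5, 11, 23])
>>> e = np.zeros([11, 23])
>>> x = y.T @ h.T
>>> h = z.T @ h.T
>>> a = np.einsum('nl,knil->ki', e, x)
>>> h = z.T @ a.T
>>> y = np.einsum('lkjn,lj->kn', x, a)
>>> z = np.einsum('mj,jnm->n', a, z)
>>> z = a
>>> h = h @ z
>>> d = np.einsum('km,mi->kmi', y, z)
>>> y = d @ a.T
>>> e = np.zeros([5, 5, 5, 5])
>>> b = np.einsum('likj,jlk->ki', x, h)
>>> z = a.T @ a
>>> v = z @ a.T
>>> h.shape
(23, 23, 5)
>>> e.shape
(5, 5, 5, 5)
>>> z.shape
(5, 5)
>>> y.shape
(11, 23, 23)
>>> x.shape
(23, 11, 5, 23)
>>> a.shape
(23, 5)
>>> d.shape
(11, 23, 5)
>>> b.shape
(5, 11)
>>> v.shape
(5, 23)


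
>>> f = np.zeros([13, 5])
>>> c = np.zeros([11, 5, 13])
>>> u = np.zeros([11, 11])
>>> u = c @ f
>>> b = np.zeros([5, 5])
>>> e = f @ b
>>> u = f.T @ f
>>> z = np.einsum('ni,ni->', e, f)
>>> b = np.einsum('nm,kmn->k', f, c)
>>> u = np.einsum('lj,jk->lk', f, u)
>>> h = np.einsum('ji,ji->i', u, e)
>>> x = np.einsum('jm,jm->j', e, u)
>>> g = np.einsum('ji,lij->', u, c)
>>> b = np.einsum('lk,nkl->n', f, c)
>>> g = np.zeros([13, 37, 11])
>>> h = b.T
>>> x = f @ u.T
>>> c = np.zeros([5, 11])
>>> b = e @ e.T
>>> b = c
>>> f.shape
(13, 5)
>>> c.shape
(5, 11)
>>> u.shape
(13, 5)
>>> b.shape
(5, 11)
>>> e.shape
(13, 5)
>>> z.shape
()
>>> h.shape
(11,)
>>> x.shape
(13, 13)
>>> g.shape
(13, 37, 11)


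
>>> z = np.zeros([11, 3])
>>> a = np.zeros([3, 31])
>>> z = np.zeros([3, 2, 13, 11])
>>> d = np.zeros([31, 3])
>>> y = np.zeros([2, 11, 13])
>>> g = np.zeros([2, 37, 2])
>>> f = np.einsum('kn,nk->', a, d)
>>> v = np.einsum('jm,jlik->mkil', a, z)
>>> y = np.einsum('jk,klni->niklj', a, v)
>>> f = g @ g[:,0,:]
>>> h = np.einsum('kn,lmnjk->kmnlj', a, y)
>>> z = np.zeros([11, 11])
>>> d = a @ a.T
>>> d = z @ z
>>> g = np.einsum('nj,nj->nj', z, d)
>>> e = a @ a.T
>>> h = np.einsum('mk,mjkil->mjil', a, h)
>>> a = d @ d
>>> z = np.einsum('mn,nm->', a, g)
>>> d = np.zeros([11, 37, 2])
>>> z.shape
()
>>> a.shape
(11, 11)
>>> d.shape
(11, 37, 2)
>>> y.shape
(13, 2, 31, 11, 3)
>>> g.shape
(11, 11)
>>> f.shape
(2, 37, 2)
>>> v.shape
(31, 11, 13, 2)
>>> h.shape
(3, 2, 13, 11)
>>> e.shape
(3, 3)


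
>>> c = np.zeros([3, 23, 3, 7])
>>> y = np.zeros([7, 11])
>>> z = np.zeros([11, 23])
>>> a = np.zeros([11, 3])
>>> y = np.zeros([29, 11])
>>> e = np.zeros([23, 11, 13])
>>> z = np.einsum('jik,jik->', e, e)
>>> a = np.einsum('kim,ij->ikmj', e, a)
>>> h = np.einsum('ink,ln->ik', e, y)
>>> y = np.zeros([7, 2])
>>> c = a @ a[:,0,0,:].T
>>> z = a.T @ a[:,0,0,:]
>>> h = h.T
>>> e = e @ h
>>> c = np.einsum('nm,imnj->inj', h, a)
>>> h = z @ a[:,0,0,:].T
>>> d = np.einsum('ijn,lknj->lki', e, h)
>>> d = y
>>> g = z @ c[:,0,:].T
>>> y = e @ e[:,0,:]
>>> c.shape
(11, 13, 3)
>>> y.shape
(23, 11, 23)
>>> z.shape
(3, 13, 23, 3)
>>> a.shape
(11, 23, 13, 3)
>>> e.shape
(23, 11, 23)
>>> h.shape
(3, 13, 23, 11)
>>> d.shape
(7, 2)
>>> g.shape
(3, 13, 23, 11)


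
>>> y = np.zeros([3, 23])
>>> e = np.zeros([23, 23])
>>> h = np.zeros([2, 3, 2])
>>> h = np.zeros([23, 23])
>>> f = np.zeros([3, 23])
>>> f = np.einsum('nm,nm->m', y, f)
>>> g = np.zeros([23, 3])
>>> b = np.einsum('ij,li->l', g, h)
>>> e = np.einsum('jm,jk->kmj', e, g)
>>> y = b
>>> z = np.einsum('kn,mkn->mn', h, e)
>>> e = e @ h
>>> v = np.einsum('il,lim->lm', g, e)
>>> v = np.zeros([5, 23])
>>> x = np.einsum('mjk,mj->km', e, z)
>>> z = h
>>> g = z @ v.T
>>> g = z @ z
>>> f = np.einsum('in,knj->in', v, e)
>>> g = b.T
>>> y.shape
(23,)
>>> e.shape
(3, 23, 23)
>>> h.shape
(23, 23)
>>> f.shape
(5, 23)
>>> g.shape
(23,)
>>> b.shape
(23,)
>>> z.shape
(23, 23)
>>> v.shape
(5, 23)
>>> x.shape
(23, 3)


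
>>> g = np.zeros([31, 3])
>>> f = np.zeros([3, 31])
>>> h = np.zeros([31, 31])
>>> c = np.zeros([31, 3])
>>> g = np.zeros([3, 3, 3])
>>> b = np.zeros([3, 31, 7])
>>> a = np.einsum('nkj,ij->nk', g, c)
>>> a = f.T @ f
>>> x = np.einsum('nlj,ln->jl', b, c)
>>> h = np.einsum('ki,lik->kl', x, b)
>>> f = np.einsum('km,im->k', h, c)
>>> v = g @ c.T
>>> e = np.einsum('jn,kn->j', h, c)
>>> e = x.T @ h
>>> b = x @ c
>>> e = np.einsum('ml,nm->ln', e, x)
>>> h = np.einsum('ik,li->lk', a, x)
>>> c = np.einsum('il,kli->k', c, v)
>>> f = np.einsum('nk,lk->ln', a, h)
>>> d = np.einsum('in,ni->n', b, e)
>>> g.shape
(3, 3, 3)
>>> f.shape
(7, 31)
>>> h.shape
(7, 31)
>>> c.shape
(3,)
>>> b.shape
(7, 3)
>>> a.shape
(31, 31)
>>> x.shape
(7, 31)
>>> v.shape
(3, 3, 31)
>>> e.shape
(3, 7)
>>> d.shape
(3,)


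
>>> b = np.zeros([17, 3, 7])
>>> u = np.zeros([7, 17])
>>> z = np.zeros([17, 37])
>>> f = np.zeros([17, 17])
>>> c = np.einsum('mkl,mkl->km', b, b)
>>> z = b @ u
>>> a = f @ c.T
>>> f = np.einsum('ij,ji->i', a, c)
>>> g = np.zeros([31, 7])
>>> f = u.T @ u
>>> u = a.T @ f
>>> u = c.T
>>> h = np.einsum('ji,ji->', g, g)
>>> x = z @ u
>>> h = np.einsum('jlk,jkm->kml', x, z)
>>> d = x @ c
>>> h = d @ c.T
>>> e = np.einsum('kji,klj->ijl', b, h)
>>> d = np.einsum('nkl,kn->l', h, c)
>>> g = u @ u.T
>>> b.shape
(17, 3, 7)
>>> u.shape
(17, 3)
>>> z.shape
(17, 3, 17)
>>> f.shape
(17, 17)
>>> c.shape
(3, 17)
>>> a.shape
(17, 3)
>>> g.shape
(17, 17)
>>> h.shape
(17, 3, 3)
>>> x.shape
(17, 3, 3)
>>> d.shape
(3,)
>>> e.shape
(7, 3, 3)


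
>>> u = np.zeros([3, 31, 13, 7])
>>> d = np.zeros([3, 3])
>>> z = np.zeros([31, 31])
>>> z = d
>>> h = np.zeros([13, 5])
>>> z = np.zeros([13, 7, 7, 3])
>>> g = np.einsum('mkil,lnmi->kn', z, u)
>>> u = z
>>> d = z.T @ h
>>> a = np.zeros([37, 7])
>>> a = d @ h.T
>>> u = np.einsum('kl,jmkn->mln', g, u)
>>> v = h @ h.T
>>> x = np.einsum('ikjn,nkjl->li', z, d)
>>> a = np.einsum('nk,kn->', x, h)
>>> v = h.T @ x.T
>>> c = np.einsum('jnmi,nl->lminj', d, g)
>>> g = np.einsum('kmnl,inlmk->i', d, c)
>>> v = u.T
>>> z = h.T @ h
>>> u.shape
(7, 31, 3)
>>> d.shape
(3, 7, 7, 5)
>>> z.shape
(5, 5)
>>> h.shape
(13, 5)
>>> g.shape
(31,)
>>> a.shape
()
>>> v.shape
(3, 31, 7)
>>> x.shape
(5, 13)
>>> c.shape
(31, 7, 5, 7, 3)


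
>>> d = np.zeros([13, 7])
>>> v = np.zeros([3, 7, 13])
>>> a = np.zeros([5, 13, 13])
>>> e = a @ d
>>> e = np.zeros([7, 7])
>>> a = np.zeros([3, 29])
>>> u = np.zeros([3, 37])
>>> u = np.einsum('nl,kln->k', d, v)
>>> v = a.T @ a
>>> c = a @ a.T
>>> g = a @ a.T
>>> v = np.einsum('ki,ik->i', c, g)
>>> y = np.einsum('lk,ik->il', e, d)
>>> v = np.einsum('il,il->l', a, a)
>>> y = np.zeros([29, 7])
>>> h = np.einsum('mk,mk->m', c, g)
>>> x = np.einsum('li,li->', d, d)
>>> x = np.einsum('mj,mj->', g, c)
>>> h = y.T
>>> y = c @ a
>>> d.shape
(13, 7)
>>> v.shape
(29,)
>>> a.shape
(3, 29)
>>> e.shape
(7, 7)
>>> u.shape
(3,)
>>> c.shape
(3, 3)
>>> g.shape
(3, 3)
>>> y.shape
(3, 29)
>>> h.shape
(7, 29)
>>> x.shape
()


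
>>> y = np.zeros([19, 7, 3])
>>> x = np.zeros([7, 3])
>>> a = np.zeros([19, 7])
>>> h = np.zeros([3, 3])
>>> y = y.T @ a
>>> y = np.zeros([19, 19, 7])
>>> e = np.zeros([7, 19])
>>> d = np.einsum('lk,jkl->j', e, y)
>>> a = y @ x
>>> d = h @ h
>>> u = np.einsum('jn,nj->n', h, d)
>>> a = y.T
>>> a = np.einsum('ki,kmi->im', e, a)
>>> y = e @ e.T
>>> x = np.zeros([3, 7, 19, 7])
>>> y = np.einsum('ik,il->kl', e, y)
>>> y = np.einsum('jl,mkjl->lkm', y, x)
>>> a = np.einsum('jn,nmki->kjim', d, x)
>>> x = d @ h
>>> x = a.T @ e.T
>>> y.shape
(7, 7, 3)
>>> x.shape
(7, 7, 3, 7)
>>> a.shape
(19, 3, 7, 7)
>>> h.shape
(3, 3)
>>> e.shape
(7, 19)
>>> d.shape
(3, 3)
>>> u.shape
(3,)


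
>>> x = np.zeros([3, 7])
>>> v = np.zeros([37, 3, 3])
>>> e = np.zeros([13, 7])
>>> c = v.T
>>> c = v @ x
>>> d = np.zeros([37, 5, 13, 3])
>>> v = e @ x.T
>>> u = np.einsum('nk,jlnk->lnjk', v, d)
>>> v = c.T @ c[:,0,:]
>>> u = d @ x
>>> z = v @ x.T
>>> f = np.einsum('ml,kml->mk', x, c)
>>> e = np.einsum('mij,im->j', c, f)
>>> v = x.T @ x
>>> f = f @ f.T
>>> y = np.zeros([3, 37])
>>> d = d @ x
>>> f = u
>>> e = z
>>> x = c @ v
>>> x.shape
(37, 3, 7)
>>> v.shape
(7, 7)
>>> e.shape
(7, 3, 3)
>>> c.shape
(37, 3, 7)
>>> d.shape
(37, 5, 13, 7)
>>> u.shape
(37, 5, 13, 7)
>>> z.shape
(7, 3, 3)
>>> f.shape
(37, 5, 13, 7)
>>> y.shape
(3, 37)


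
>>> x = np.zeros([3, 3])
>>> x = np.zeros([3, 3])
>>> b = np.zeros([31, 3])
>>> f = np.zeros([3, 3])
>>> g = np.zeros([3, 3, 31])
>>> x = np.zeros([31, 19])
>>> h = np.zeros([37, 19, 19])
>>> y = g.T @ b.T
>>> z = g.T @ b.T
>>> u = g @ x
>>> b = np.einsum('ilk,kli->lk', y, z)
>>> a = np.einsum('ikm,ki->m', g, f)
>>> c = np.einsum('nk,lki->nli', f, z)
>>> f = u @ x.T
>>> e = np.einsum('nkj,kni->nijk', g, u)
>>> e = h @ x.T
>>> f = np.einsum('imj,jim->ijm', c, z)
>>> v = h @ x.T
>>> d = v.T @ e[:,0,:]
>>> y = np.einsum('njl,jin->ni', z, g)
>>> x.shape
(31, 19)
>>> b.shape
(3, 31)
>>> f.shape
(3, 31, 31)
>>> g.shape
(3, 3, 31)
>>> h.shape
(37, 19, 19)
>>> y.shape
(31, 3)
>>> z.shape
(31, 3, 31)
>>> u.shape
(3, 3, 19)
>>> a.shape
(31,)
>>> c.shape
(3, 31, 31)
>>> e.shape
(37, 19, 31)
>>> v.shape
(37, 19, 31)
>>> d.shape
(31, 19, 31)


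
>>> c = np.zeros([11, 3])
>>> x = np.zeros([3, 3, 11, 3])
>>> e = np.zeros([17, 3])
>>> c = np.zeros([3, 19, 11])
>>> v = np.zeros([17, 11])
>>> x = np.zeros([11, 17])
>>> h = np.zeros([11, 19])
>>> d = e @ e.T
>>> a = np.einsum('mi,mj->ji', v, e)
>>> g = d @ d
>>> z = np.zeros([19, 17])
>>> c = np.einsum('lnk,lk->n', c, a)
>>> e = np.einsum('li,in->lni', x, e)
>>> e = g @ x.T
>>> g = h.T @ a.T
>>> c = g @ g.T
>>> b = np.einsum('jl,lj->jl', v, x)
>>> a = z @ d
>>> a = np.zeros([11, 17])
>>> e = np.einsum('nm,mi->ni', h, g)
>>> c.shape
(19, 19)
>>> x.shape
(11, 17)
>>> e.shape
(11, 3)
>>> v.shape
(17, 11)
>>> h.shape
(11, 19)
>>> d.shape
(17, 17)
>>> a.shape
(11, 17)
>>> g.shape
(19, 3)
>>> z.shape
(19, 17)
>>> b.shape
(17, 11)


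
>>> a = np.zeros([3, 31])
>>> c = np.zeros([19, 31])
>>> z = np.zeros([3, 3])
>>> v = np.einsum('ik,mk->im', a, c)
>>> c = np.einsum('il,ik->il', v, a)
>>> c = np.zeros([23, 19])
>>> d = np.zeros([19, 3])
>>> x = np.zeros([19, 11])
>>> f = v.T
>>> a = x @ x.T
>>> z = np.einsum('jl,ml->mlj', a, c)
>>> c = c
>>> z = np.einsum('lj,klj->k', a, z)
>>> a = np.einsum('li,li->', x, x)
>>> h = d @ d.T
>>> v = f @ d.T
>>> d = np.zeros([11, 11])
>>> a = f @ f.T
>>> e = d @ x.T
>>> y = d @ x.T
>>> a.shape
(19, 19)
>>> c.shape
(23, 19)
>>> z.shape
(23,)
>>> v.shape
(19, 19)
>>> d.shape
(11, 11)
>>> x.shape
(19, 11)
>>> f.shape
(19, 3)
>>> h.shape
(19, 19)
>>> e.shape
(11, 19)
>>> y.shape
(11, 19)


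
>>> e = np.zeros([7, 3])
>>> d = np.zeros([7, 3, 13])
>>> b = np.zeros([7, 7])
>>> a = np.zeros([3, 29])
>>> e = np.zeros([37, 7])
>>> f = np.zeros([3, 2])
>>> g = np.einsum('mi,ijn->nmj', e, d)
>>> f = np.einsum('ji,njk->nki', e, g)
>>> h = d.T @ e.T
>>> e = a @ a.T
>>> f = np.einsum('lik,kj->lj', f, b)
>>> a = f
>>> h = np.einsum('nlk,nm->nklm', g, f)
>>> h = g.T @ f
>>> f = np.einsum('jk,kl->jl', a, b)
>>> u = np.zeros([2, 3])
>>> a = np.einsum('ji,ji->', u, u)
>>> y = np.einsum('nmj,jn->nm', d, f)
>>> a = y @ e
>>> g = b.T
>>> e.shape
(3, 3)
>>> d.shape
(7, 3, 13)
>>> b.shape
(7, 7)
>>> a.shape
(7, 3)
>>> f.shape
(13, 7)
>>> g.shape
(7, 7)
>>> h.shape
(3, 37, 7)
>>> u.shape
(2, 3)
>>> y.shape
(7, 3)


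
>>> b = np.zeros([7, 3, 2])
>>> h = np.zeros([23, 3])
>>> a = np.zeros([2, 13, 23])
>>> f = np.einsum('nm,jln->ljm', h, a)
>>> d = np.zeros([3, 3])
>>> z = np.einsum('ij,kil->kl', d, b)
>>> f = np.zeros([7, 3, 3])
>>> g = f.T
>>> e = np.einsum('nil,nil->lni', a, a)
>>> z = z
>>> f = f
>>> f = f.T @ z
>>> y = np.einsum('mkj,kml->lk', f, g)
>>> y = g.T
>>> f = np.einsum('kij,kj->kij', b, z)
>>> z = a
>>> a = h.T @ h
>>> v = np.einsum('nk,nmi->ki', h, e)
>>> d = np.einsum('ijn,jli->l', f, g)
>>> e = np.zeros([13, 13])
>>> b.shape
(7, 3, 2)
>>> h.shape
(23, 3)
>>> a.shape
(3, 3)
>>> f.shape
(7, 3, 2)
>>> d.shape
(3,)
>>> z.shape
(2, 13, 23)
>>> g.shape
(3, 3, 7)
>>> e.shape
(13, 13)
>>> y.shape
(7, 3, 3)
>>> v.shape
(3, 13)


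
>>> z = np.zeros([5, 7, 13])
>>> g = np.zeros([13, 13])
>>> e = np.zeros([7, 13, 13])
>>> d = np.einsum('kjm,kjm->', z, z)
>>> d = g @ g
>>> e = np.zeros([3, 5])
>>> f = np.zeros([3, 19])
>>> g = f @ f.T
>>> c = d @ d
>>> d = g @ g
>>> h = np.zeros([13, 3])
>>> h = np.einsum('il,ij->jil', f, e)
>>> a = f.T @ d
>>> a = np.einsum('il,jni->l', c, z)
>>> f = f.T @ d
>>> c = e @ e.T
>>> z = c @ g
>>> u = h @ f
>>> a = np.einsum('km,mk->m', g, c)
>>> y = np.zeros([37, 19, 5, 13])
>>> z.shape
(3, 3)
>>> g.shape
(3, 3)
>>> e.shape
(3, 5)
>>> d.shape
(3, 3)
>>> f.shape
(19, 3)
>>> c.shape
(3, 3)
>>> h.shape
(5, 3, 19)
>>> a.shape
(3,)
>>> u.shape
(5, 3, 3)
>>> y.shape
(37, 19, 5, 13)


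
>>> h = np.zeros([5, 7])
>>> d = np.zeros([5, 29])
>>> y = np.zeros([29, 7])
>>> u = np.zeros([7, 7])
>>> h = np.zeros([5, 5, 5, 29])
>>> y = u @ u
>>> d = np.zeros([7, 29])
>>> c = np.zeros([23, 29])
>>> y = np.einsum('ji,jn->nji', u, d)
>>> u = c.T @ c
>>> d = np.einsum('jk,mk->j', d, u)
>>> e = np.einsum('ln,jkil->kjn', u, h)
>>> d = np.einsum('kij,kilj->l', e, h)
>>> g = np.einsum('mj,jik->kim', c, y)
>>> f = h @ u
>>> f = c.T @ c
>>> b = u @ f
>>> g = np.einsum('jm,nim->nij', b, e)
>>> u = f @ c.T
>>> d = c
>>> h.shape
(5, 5, 5, 29)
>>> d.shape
(23, 29)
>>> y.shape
(29, 7, 7)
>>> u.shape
(29, 23)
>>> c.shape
(23, 29)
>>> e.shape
(5, 5, 29)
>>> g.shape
(5, 5, 29)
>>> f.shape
(29, 29)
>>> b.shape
(29, 29)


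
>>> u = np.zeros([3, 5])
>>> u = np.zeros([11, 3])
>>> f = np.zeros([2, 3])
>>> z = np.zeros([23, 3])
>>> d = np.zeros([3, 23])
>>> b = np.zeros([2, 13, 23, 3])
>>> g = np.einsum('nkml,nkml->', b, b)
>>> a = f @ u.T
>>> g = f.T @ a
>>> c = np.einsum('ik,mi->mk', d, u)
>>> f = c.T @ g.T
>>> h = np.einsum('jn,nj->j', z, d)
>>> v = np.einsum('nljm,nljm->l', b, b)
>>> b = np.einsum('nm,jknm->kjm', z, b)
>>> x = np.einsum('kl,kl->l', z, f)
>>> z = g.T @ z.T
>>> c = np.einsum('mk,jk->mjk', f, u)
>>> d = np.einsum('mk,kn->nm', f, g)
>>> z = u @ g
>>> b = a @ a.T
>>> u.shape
(11, 3)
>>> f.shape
(23, 3)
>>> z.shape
(11, 11)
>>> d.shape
(11, 23)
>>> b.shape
(2, 2)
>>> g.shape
(3, 11)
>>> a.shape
(2, 11)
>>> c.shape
(23, 11, 3)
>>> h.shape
(23,)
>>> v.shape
(13,)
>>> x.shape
(3,)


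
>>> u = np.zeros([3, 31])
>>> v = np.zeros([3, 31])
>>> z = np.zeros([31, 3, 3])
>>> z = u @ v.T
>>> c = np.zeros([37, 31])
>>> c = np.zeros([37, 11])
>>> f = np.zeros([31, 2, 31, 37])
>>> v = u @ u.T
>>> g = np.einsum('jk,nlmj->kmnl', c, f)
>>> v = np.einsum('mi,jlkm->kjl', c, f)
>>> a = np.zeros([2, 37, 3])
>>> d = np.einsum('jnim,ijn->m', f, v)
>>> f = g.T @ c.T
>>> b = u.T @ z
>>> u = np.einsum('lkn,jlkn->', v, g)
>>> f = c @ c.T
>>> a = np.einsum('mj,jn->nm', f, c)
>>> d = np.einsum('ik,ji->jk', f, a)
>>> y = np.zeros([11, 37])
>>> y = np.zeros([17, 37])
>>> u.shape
()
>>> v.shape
(31, 31, 2)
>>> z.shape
(3, 3)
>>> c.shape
(37, 11)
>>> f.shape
(37, 37)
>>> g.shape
(11, 31, 31, 2)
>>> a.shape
(11, 37)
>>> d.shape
(11, 37)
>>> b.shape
(31, 3)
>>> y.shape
(17, 37)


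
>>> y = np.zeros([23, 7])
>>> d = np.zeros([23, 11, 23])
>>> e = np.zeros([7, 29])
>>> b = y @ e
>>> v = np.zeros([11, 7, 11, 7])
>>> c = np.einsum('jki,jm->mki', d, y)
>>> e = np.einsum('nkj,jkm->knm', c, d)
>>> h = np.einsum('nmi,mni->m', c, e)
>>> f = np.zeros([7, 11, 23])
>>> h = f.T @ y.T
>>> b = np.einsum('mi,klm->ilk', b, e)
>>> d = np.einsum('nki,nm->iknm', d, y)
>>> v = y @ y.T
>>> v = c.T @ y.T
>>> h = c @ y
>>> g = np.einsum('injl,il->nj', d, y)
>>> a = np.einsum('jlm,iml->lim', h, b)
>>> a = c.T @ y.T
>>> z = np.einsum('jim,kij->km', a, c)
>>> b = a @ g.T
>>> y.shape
(23, 7)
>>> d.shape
(23, 11, 23, 7)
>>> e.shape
(11, 7, 23)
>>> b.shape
(23, 11, 11)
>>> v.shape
(23, 11, 23)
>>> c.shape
(7, 11, 23)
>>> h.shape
(7, 11, 7)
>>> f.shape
(7, 11, 23)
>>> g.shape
(11, 23)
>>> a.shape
(23, 11, 23)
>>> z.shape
(7, 23)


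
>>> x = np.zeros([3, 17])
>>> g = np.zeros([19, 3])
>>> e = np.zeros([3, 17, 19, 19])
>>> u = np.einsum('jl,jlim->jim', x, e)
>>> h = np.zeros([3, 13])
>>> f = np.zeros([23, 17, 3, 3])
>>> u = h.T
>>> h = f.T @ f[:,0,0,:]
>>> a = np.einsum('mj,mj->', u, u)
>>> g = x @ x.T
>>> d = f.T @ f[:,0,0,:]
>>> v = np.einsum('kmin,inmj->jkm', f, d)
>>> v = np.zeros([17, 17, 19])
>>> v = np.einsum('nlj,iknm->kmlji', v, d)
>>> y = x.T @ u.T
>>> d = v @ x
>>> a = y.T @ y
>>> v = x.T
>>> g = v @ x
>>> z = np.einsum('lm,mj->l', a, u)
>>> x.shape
(3, 17)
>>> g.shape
(17, 17)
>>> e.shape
(3, 17, 19, 19)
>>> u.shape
(13, 3)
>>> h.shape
(3, 3, 17, 3)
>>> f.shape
(23, 17, 3, 3)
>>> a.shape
(13, 13)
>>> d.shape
(3, 3, 17, 19, 17)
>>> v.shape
(17, 3)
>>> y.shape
(17, 13)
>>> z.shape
(13,)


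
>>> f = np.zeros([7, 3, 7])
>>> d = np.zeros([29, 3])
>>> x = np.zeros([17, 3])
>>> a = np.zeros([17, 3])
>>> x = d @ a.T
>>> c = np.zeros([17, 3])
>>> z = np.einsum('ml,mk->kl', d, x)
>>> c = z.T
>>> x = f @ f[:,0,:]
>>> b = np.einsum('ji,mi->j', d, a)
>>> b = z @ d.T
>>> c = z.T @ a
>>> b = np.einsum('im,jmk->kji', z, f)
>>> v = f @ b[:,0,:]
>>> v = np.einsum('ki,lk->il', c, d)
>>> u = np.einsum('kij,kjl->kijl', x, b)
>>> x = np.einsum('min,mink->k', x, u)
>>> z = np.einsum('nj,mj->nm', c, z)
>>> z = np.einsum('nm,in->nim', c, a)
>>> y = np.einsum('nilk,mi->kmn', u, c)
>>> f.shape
(7, 3, 7)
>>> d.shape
(29, 3)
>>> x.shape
(17,)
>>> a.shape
(17, 3)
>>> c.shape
(3, 3)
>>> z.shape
(3, 17, 3)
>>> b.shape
(7, 7, 17)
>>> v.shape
(3, 29)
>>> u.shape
(7, 3, 7, 17)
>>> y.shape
(17, 3, 7)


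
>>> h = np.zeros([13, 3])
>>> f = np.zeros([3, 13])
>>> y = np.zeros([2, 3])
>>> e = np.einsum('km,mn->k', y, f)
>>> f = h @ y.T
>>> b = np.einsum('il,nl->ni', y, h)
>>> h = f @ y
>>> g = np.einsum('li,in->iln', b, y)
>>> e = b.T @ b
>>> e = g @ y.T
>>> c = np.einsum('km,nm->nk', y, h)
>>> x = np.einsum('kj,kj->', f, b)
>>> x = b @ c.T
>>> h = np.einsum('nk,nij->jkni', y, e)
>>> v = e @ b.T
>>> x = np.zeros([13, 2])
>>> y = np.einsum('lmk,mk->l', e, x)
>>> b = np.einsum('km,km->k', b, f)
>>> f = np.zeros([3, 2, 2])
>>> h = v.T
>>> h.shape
(13, 13, 2)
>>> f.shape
(3, 2, 2)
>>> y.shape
(2,)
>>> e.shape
(2, 13, 2)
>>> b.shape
(13,)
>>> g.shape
(2, 13, 3)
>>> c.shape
(13, 2)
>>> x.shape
(13, 2)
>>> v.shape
(2, 13, 13)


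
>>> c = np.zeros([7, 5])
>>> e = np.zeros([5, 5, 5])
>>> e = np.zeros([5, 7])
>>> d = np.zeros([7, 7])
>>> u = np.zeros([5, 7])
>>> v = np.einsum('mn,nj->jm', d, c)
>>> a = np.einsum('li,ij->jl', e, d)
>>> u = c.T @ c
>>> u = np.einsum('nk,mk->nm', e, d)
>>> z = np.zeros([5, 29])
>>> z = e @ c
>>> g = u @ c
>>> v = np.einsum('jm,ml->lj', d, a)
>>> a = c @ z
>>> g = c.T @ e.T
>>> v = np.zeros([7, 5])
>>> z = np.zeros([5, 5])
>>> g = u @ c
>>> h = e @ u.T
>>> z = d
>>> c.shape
(7, 5)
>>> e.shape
(5, 7)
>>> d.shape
(7, 7)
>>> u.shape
(5, 7)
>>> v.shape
(7, 5)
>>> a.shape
(7, 5)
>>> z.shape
(7, 7)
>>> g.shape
(5, 5)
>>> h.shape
(5, 5)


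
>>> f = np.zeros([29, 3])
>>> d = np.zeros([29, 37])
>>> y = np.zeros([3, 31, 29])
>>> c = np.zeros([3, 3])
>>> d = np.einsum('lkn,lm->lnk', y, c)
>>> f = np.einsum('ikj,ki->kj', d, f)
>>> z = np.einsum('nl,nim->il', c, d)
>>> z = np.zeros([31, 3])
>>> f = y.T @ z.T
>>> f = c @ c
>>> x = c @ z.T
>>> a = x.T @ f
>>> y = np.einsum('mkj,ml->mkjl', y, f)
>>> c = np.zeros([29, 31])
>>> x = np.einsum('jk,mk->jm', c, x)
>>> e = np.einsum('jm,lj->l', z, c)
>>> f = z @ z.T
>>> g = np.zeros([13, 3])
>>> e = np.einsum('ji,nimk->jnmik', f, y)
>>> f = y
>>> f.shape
(3, 31, 29, 3)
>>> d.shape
(3, 29, 31)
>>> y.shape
(3, 31, 29, 3)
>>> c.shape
(29, 31)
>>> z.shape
(31, 3)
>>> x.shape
(29, 3)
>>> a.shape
(31, 3)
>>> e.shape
(31, 3, 29, 31, 3)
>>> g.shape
(13, 3)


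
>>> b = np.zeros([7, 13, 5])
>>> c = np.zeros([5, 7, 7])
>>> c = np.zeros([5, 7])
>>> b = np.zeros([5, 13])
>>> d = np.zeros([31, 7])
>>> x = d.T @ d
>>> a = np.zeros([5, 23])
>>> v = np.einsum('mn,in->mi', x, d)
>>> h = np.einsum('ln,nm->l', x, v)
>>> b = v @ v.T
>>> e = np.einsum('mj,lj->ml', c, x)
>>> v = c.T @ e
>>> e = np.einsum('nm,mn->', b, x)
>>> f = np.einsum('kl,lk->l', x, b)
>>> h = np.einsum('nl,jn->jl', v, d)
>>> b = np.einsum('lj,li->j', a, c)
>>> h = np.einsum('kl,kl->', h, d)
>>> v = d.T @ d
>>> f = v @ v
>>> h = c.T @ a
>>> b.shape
(23,)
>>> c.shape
(5, 7)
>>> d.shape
(31, 7)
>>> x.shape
(7, 7)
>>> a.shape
(5, 23)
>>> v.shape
(7, 7)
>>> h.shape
(7, 23)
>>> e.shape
()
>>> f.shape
(7, 7)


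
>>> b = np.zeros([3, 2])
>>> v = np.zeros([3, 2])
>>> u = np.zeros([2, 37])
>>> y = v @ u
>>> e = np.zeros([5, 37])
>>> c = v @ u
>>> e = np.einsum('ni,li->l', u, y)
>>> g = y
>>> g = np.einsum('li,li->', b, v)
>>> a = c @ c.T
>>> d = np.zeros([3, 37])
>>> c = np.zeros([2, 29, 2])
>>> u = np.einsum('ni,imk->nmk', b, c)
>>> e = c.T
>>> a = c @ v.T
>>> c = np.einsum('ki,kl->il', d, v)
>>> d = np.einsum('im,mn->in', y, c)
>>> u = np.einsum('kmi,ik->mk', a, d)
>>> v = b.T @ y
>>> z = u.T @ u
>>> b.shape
(3, 2)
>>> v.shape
(2, 37)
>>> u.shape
(29, 2)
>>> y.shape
(3, 37)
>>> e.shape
(2, 29, 2)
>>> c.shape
(37, 2)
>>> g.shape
()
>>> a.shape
(2, 29, 3)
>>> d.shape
(3, 2)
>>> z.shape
(2, 2)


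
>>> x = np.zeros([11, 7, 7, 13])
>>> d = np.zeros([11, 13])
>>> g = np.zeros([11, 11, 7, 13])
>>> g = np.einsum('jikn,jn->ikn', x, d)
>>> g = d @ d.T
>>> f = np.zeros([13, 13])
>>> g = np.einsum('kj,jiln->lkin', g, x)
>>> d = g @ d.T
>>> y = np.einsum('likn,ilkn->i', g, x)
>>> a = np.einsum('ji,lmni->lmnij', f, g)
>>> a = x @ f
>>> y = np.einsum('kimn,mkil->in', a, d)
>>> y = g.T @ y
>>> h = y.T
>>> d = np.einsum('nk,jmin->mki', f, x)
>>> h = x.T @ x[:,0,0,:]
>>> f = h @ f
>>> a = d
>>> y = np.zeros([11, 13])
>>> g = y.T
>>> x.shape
(11, 7, 7, 13)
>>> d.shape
(7, 13, 7)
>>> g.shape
(13, 11)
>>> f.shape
(13, 7, 7, 13)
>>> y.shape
(11, 13)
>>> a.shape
(7, 13, 7)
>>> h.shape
(13, 7, 7, 13)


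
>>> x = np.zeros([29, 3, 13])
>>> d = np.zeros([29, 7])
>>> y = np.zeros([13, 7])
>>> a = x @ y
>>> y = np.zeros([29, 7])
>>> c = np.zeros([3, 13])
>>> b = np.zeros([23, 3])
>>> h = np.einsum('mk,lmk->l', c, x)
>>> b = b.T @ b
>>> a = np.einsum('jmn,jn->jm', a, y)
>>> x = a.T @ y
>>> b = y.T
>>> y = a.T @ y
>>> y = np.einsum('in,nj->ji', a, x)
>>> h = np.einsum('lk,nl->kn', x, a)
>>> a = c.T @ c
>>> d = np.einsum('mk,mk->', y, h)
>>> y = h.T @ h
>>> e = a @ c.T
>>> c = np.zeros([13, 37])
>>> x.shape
(3, 7)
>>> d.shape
()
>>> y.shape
(29, 29)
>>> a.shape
(13, 13)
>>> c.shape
(13, 37)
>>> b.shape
(7, 29)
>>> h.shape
(7, 29)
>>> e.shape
(13, 3)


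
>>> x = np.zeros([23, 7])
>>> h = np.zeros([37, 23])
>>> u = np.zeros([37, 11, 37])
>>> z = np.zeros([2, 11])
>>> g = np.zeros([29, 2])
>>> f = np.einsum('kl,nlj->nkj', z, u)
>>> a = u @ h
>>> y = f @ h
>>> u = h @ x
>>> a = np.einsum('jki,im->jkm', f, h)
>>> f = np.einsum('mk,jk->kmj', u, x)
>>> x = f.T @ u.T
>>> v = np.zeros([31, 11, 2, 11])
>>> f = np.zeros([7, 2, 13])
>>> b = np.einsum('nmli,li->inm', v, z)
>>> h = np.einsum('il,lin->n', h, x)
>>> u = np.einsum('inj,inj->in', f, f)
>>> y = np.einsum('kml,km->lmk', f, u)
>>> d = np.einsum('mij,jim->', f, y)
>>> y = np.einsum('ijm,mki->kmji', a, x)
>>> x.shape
(23, 37, 37)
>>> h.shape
(37,)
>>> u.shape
(7, 2)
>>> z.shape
(2, 11)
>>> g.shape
(29, 2)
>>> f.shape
(7, 2, 13)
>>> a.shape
(37, 2, 23)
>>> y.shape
(37, 23, 2, 37)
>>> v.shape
(31, 11, 2, 11)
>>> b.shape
(11, 31, 11)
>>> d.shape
()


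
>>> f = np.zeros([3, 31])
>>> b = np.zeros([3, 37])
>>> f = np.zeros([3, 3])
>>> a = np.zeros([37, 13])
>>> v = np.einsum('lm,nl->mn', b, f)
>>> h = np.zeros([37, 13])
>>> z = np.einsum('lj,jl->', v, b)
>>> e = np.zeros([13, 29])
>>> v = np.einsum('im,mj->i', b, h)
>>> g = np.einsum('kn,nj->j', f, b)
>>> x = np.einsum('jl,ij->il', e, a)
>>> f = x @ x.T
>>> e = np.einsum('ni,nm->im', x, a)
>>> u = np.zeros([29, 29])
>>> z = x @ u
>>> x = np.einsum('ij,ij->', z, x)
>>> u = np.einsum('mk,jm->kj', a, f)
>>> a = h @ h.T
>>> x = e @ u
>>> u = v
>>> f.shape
(37, 37)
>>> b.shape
(3, 37)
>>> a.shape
(37, 37)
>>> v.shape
(3,)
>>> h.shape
(37, 13)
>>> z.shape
(37, 29)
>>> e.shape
(29, 13)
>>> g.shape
(37,)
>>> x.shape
(29, 37)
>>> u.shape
(3,)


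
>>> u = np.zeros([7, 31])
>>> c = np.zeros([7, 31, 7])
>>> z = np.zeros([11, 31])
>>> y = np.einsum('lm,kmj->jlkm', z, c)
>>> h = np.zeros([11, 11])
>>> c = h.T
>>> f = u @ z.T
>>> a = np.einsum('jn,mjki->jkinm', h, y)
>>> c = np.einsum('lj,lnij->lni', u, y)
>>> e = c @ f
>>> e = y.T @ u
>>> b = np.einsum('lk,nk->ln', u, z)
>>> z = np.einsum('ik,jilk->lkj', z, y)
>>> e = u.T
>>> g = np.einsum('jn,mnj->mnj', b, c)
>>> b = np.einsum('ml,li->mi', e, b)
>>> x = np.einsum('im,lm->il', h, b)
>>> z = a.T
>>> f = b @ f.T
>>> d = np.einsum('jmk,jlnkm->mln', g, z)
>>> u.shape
(7, 31)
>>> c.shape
(7, 11, 7)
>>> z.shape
(7, 11, 31, 7, 11)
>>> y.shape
(7, 11, 7, 31)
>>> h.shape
(11, 11)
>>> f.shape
(31, 7)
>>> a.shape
(11, 7, 31, 11, 7)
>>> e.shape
(31, 7)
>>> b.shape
(31, 11)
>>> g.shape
(7, 11, 7)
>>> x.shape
(11, 31)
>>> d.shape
(11, 11, 31)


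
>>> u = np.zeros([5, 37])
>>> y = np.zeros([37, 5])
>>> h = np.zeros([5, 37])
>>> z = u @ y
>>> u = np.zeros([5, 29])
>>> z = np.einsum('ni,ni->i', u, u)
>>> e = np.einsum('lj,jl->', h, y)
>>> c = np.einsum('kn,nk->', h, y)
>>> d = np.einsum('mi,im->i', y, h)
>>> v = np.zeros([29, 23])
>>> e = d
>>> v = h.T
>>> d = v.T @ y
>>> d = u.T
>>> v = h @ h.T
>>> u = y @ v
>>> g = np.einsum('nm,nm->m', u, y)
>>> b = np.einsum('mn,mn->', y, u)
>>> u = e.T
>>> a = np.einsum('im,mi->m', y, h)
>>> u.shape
(5,)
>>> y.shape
(37, 5)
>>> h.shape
(5, 37)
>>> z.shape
(29,)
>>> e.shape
(5,)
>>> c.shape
()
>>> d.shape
(29, 5)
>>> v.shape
(5, 5)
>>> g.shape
(5,)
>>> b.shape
()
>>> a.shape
(5,)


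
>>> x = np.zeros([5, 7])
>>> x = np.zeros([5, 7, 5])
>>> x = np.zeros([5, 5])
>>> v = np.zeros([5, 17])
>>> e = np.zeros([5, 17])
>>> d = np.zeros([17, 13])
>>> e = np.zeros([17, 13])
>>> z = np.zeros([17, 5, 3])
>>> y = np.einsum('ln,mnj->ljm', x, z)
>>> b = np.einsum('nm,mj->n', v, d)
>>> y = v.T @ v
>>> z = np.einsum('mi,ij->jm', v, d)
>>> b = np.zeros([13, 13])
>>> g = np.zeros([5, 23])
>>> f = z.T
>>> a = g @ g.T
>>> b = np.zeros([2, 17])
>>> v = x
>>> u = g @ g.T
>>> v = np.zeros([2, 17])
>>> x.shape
(5, 5)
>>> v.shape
(2, 17)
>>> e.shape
(17, 13)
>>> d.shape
(17, 13)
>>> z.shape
(13, 5)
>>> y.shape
(17, 17)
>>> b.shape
(2, 17)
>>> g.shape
(5, 23)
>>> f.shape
(5, 13)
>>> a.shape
(5, 5)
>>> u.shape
(5, 5)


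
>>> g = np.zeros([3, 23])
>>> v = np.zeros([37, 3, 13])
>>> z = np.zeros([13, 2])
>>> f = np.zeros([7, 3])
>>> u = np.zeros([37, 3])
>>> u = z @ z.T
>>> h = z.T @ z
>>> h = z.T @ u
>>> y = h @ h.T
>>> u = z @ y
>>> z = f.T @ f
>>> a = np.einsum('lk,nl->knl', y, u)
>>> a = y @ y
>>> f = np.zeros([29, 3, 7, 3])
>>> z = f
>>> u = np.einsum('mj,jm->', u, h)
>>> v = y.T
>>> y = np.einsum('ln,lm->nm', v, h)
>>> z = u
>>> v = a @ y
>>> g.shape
(3, 23)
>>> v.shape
(2, 13)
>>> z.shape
()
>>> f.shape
(29, 3, 7, 3)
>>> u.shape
()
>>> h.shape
(2, 13)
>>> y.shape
(2, 13)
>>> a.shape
(2, 2)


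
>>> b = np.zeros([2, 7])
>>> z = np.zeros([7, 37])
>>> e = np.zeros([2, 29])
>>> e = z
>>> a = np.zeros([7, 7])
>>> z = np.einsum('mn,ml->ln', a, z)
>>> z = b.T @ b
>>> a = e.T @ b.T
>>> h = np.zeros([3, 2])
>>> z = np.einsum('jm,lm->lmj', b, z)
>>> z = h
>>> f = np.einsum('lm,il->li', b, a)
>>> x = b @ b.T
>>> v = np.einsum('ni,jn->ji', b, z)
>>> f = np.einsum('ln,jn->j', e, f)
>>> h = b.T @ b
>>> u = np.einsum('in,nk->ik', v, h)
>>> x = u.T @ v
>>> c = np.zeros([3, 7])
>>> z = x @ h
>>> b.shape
(2, 7)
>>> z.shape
(7, 7)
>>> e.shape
(7, 37)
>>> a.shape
(37, 2)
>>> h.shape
(7, 7)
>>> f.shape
(2,)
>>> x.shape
(7, 7)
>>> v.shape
(3, 7)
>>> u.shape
(3, 7)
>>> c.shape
(3, 7)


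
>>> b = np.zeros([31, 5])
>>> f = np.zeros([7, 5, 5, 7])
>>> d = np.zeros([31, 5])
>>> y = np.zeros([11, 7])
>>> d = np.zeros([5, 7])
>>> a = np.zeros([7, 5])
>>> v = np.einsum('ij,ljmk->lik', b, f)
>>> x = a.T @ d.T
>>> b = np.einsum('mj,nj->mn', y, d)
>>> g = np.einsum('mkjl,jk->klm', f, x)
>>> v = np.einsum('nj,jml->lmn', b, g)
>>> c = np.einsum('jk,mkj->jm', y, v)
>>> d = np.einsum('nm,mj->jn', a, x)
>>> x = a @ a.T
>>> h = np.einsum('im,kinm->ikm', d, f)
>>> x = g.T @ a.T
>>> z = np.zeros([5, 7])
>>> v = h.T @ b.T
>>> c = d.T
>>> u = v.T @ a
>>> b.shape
(11, 5)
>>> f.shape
(7, 5, 5, 7)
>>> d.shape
(5, 7)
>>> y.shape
(11, 7)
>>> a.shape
(7, 5)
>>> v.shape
(7, 7, 11)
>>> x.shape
(7, 7, 7)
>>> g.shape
(5, 7, 7)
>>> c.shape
(7, 5)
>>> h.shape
(5, 7, 7)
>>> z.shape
(5, 7)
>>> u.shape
(11, 7, 5)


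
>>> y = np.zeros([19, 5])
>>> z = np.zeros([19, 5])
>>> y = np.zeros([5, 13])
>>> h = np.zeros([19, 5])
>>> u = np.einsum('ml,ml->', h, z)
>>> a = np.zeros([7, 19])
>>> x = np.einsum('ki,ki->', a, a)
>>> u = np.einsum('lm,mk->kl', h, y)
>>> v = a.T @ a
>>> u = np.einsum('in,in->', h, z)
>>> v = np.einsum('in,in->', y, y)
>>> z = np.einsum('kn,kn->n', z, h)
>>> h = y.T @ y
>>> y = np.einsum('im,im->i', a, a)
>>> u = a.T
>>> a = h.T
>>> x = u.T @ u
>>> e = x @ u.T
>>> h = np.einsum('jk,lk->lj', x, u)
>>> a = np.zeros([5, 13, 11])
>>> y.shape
(7,)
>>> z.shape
(5,)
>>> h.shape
(19, 7)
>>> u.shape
(19, 7)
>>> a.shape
(5, 13, 11)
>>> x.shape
(7, 7)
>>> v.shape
()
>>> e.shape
(7, 19)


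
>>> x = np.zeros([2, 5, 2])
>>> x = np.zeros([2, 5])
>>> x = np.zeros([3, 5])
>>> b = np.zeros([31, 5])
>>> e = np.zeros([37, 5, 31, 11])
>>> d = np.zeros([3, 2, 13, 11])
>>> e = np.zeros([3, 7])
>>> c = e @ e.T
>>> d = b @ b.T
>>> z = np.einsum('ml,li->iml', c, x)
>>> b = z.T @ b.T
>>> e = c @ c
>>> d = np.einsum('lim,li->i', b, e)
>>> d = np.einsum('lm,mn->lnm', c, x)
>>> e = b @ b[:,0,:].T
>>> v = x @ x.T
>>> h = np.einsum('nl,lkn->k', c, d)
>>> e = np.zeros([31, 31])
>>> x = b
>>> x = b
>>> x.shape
(3, 3, 31)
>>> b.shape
(3, 3, 31)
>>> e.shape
(31, 31)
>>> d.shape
(3, 5, 3)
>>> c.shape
(3, 3)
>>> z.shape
(5, 3, 3)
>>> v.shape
(3, 3)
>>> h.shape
(5,)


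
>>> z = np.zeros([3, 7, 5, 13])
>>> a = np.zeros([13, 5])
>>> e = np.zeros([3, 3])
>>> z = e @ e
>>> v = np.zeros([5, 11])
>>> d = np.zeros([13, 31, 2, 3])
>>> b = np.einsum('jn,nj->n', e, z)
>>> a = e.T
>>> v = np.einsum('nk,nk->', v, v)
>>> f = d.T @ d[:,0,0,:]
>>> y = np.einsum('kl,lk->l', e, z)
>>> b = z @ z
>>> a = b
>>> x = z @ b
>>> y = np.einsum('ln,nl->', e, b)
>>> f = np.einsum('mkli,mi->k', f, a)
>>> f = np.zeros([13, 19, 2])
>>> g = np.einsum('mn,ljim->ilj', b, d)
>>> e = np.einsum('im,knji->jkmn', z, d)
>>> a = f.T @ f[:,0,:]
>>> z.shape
(3, 3)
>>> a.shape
(2, 19, 2)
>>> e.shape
(2, 13, 3, 31)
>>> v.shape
()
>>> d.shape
(13, 31, 2, 3)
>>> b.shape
(3, 3)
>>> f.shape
(13, 19, 2)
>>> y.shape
()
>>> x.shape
(3, 3)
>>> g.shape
(2, 13, 31)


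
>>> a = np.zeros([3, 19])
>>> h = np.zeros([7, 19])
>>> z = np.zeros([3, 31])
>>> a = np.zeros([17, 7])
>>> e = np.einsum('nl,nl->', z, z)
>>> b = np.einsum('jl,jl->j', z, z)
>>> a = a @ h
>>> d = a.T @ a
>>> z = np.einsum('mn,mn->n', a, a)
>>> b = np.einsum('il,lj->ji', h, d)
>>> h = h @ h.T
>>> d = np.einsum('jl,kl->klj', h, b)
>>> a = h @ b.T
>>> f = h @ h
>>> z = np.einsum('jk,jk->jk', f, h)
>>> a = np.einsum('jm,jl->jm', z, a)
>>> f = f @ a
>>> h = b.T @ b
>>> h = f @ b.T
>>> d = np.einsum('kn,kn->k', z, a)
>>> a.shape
(7, 7)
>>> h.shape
(7, 19)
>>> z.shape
(7, 7)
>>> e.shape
()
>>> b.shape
(19, 7)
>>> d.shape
(7,)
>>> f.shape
(7, 7)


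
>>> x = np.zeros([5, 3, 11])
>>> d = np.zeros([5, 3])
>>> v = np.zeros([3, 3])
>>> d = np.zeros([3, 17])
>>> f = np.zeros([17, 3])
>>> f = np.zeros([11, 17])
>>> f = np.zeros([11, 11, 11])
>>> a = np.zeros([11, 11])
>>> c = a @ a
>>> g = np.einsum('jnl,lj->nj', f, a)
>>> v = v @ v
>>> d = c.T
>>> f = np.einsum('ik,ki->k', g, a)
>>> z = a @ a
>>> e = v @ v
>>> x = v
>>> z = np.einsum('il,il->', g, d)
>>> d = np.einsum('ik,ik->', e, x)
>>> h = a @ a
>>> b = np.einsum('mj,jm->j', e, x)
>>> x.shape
(3, 3)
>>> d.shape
()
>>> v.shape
(3, 3)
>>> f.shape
(11,)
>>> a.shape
(11, 11)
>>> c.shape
(11, 11)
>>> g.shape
(11, 11)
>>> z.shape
()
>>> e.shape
(3, 3)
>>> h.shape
(11, 11)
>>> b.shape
(3,)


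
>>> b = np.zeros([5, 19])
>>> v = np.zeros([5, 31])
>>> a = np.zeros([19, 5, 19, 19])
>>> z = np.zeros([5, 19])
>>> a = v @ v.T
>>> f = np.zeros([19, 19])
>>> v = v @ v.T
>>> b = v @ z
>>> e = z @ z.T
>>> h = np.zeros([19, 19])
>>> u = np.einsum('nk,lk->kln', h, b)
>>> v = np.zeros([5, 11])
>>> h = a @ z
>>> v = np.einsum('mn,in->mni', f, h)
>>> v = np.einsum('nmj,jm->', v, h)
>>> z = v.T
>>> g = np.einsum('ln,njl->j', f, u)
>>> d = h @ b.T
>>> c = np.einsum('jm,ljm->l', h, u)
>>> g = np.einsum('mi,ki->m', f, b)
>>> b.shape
(5, 19)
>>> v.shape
()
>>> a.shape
(5, 5)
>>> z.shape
()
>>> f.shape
(19, 19)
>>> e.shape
(5, 5)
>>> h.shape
(5, 19)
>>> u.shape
(19, 5, 19)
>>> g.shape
(19,)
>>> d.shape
(5, 5)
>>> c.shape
(19,)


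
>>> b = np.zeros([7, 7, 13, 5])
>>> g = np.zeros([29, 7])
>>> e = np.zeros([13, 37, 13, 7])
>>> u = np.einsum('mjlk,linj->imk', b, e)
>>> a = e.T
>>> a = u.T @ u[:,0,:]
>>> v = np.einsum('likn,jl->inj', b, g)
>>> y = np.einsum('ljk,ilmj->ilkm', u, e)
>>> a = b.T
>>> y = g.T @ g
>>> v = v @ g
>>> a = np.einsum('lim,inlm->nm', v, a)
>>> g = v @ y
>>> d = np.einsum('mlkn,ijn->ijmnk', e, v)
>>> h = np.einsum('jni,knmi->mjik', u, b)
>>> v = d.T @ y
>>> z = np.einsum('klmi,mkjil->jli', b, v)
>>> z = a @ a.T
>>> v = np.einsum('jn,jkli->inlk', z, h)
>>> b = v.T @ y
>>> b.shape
(37, 5, 13, 7)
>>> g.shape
(7, 5, 7)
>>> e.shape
(13, 37, 13, 7)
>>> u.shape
(37, 7, 5)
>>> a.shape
(13, 7)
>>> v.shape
(7, 13, 5, 37)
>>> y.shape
(7, 7)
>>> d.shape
(7, 5, 13, 7, 13)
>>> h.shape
(13, 37, 5, 7)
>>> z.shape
(13, 13)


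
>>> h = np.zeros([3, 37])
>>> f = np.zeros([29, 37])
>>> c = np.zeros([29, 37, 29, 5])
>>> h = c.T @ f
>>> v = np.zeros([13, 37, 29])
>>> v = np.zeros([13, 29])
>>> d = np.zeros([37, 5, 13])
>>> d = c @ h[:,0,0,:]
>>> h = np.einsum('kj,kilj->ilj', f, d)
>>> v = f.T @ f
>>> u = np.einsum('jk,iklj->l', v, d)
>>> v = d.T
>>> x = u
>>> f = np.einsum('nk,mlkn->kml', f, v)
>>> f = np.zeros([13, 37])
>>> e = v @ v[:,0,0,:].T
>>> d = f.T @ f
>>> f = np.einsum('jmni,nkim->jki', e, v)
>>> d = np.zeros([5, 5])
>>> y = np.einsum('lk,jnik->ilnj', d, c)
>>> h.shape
(37, 29, 37)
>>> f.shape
(37, 29, 37)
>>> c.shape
(29, 37, 29, 5)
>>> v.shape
(37, 29, 37, 29)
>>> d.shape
(5, 5)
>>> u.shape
(29,)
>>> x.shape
(29,)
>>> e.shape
(37, 29, 37, 37)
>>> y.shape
(29, 5, 37, 29)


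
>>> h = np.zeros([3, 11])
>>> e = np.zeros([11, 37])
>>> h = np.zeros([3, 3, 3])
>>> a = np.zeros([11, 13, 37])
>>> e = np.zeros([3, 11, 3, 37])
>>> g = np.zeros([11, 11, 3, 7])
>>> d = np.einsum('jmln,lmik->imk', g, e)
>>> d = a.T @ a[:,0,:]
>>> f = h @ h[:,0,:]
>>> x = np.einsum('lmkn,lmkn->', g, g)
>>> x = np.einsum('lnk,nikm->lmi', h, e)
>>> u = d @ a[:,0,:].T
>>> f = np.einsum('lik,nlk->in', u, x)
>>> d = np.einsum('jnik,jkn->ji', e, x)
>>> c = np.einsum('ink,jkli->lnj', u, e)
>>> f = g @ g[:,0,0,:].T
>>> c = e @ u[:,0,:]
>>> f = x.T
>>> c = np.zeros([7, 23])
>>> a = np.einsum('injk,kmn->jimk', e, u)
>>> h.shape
(3, 3, 3)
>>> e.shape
(3, 11, 3, 37)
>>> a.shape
(3, 3, 13, 37)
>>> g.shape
(11, 11, 3, 7)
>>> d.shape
(3, 3)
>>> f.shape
(11, 37, 3)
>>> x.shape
(3, 37, 11)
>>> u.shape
(37, 13, 11)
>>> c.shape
(7, 23)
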